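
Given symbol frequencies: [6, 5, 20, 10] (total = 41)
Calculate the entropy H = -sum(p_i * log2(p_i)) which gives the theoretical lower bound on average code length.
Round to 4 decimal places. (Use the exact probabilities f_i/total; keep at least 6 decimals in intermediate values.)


Per-symbol terms -p_i * log2(p_i) with p_i = f_i/41:
  p = 6/41 = 0.146341: log2(p) = -2.772590, -p*log2(p) = 0.405745
  p = 5/41 = 0.121951: log2(p) = -3.035624, -p*log2(p) = 0.370198
  p = 20/41 = 0.487805: log2(p) = -1.035624, -p*log2(p) = 0.505182
  p = 10/41 = 0.243902: log2(p) = -2.035624, -p*log2(p) = 0.496494
H = 0.405745 + 0.370198 + 0.505182 + 0.496494 = 1.777619

H = 1.7776 bits/symbol


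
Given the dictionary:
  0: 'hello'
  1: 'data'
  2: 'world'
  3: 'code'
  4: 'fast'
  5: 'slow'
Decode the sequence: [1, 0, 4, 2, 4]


Look up each index in the dictionary:
  1 -> 'data'
  0 -> 'hello'
  4 -> 'fast'
  2 -> 'world'
  4 -> 'fast'

Decoded: "data hello fast world fast"


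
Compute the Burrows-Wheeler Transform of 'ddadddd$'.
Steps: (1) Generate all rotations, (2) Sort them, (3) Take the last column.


Rotations (sorted):
  0: $ddadddd -> last char: d
  1: adddd$dd -> last char: d
  2: d$ddaddd -> last char: d
  3: dadddd$d -> last char: d
  4: dd$ddadd -> last char: d
  5: ddadddd$ -> last char: $
  6: ddd$ddad -> last char: d
  7: dddd$dda -> last char: a


BWT = ddddd$da


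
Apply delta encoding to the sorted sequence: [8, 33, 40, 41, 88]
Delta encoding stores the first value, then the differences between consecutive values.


First value: 8
Deltas:
  33 - 8 = 25
  40 - 33 = 7
  41 - 40 = 1
  88 - 41 = 47


Delta encoded: [8, 25, 7, 1, 47]


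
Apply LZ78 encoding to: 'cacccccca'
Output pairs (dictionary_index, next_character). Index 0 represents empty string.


LZ78 encoding steps:
Dictionary: {0: ''}
Step 1: w='' (idx 0), next='c' -> output (0, 'c'), add 'c' as idx 1
Step 2: w='' (idx 0), next='a' -> output (0, 'a'), add 'a' as idx 2
Step 3: w='c' (idx 1), next='c' -> output (1, 'c'), add 'cc' as idx 3
Step 4: w='cc' (idx 3), next='c' -> output (3, 'c'), add 'ccc' as idx 4
Step 5: w='c' (idx 1), next='a' -> output (1, 'a'), add 'ca' as idx 5


Encoded: [(0, 'c'), (0, 'a'), (1, 'c'), (3, 'c'), (1, 'a')]


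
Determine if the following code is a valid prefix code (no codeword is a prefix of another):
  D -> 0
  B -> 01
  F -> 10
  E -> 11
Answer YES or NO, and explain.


Checking each pair (does one codeword prefix another?):
  D='0' vs B='01': prefix -- VIOLATION

NO -- this is NOT a valid prefix code. D (0) is a prefix of B (01).


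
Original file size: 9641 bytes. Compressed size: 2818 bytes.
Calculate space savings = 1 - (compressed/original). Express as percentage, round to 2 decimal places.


ratio = compressed/original = 2818/9641 = 0.292293
savings = 1 - ratio = 1 - 0.292293 = 0.707707
as a percentage: 0.707707 * 100 = 70.77%

Space savings = 1 - 2818/9641 = 70.77%


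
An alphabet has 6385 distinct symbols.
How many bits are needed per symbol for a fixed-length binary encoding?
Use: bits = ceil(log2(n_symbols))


log2(6385) = 12.6405
Bracket: 2^12 = 4096 < 6385 <= 2^13 = 8192
So ceil(log2(6385)) = 13

bits = ceil(log2(6385)) = ceil(12.6405) = 13 bits


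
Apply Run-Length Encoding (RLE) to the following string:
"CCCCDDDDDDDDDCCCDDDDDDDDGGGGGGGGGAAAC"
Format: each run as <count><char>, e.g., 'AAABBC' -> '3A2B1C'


Scanning runs left to right:
  i=0: run of 'C' x 4 -> '4C'
  i=4: run of 'D' x 9 -> '9D'
  i=13: run of 'C' x 3 -> '3C'
  i=16: run of 'D' x 8 -> '8D'
  i=24: run of 'G' x 9 -> '9G'
  i=33: run of 'A' x 3 -> '3A'
  i=36: run of 'C' x 1 -> '1C'

RLE = 4C9D3C8D9G3A1C


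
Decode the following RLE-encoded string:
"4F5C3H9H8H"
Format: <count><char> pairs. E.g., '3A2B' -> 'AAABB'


Expanding each <count><char> pair:
  4F -> 'FFFF'
  5C -> 'CCCCC'
  3H -> 'HHH'
  9H -> 'HHHHHHHHH'
  8H -> 'HHHHHHHH'

Decoded = FFFFCCCCCHHHHHHHHHHHHHHHHHHHH


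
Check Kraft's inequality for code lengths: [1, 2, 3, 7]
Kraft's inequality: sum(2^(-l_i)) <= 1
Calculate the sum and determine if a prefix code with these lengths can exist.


Sum = 2^(-1) + 2^(-2) + 2^(-3) + 2^(-7)
    = 0.5 + 0.25 + 0.125 + 0.0078125
    = 113/128 = 0.8828125
Since 0.8828125 <= 1, Kraft's inequality IS satisfied.
A prefix code with these lengths CAN exist.

Kraft sum = 0.8828125. Satisfied.


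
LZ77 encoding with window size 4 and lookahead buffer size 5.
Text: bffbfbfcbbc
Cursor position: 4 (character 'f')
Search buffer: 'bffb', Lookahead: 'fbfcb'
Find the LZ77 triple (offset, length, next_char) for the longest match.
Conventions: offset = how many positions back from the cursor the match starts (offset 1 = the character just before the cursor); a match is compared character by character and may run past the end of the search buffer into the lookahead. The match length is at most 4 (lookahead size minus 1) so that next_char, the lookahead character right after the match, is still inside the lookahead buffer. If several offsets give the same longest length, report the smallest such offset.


Try each offset into the search buffer:
  offset=1 (pos 3, char 'b'): match length 0
  offset=2 (pos 2, char 'f'): match length 3
  offset=3 (pos 1, char 'f'): match length 1
  offset=4 (pos 0, char 'b'): match length 0
Longest match has length 3 at offset 2.
next_char = character at position 4 + 3 = 7 -> 'c'

Best match: offset=2, length=3 (matching 'fbf' starting at position 2)
LZ77 triple: (2, 3, 'c')


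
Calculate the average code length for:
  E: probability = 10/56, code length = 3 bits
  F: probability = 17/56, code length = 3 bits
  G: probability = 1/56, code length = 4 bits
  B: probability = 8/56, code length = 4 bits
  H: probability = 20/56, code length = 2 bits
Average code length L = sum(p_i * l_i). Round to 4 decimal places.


Weighted contributions p_i * l_i:
  E: (10/56) * 3 = 30/56
  F: (17/56) * 3 = 51/56
  G: (1/56) * 4 = 4/56
  B: (8/56) * 4 = 32/56
  H: (20/56) * 2 = 40/56
Sum = (30 + 51 + 4 + 32 + 40)/56 = 157/56

L = 157/56 = 2.8036 bits/symbol


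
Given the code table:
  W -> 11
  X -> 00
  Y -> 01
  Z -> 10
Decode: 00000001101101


Decoding:
00 -> X
00 -> X
00 -> X
01 -> Y
10 -> Z
11 -> W
01 -> Y


Result: XXXYZWY


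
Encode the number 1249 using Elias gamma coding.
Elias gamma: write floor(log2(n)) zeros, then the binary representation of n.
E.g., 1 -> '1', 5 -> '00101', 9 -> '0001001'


num_bits = floor(log2(1249)) + 1 = 11
leading_zeros = num_bits - 1 = 10
binary(1249) = 10011100001

Elias gamma(1249) = '0000000000' + '10011100001' = 000000000010011100001 (21 bits)


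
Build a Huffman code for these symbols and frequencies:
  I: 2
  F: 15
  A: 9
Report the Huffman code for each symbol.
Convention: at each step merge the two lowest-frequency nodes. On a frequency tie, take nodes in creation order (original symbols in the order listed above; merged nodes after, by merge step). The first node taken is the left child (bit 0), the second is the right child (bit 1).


Huffman tree construction:
Step 1: Merge I(2) + A(9) = 11
Step 2: Merge (I+A)(11) + F(15) = 26
Read each symbol's code off the tree from the root (left child = 0, right child = 1).

Codes:
  I: 00 (length 2)
  F: 1 (length 1)
  A: 01 (length 2)
Average code length: 37/26 = 1.4231 bits/symbol


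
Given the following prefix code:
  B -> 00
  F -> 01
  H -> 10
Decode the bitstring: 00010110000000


Decoding step by step:
Bits 00 -> B
Bits 01 -> F
Bits 01 -> F
Bits 10 -> H
Bits 00 -> B
Bits 00 -> B
Bits 00 -> B


Decoded message: BFFHBBB


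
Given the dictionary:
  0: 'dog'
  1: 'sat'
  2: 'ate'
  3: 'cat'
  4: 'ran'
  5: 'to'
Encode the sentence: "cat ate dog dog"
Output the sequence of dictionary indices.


Look up each word in the dictionary:
  'cat' -> 3
  'ate' -> 2
  'dog' -> 0
  'dog' -> 0

Encoded: [3, 2, 0, 0]


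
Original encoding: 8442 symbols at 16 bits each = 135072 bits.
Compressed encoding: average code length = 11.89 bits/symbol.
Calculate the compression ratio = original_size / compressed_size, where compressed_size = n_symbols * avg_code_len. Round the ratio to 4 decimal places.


original_size = n_symbols * orig_bits = 8442 * 16 = 135072 bits
compressed_size = n_symbols * avg_code_len = 8442 * 11.89 = 100375.38 bits
ratio = original_size / compressed_size = 135072 / 100375.38 = 1.3457

Compression ratio = 1.3457


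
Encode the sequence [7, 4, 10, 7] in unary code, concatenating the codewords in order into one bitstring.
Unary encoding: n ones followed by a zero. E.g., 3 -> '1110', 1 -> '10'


Encode each number as n ones followed by a terminating 0:
  7 -> 11111110 (8 bits)
  4 -> 11110 (5 bits)
  10 -> 11111111110 (11 bits)
  7 -> 11111110 (8 bits)
Total length = 8 + 5 + 11 + 8 = 32 bits.

Unary([7, 4, 10, 7]) = 11111110111101111111111011111110 (32 bits)


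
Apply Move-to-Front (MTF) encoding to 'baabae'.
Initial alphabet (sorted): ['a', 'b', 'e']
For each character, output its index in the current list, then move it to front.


MTF encoding:
'b': index 1 in ['a', 'b', 'e'] -> ['b', 'a', 'e']
'a': index 1 in ['b', 'a', 'e'] -> ['a', 'b', 'e']
'a': index 0 in ['a', 'b', 'e'] -> ['a', 'b', 'e']
'b': index 1 in ['a', 'b', 'e'] -> ['b', 'a', 'e']
'a': index 1 in ['b', 'a', 'e'] -> ['a', 'b', 'e']
'e': index 2 in ['a', 'b', 'e'] -> ['e', 'a', 'b']


Output: [1, 1, 0, 1, 1, 2]


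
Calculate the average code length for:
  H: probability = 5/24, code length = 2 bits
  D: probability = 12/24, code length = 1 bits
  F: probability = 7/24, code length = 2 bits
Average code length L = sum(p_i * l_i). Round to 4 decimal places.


Weighted contributions p_i * l_i:
  H: (5/24) * 2 = 10/24
  D: (12/24) * 1 = 12/24
  F: (7/24) * 2 = 14/24
Sum = (10 + 12 + 14)/24 = 36/24

L = 36/24 = 1.5000 bits/symbol


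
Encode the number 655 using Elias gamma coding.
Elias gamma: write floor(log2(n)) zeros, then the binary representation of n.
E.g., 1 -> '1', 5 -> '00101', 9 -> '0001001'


num_bits = floor(log2(655)) + 1 = 10
leading_zeros = num_bits - 1 = 9
binary(655) = 1010001111

Elias gamma(655) = '000000000' + '1010001111' = 0000000001010001111 (19 bits)


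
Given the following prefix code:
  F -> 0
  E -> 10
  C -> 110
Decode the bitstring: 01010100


Decoding step by step:
Bits 0 -> F
Bits 10 -> E
Bits 10 -> E
Bits 10 -> E
Bits 0 -> F


Decoded message: FEEEF


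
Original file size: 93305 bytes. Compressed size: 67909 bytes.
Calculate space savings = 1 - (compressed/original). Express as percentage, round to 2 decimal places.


ratio = compressed/original = 67909/93305 = 0.727817
savings = 1 - ratio = 1 - 0.727817 = 0.272183
as a percentage: 0.272183 * 100 = 27.22%

Space savings = 1 - 67909/93305 = 27.22%


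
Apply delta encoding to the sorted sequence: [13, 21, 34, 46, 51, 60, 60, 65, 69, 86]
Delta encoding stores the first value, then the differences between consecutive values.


First value: 13
Deltas:
  21 - 13 = 8
  34 - 21 = 13
  46 - 34 = 12
  51 - 46 = 5
  60 - 51 = 9
  60 - 60 = 0
  65 - 60 = 5
  69 - 65 = 4
  86 - 69 = 17


Delta encoded: [13, 8, 13, 12, 5, 9, 0, 5, 4, 17]


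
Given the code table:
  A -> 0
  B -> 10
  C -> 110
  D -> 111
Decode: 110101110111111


Decoding:
110 -> C
10 -> B
111 -> D
0 -> A
111 -> D
111 -> D


Result: CBDADD


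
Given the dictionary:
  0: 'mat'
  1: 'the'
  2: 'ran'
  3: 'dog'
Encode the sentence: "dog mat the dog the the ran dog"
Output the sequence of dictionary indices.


Look up each word in the dictionary:
  'dog' -> 3
  'mat' -> 0
  'the' -> 1
  'dog' -> 3
  'the' -> 1
  'the' -> 1
  'ran' -> 2
  'dog' -> 3

Encoded: [3, 0, 1, 3, 1, 1, 2, 3]


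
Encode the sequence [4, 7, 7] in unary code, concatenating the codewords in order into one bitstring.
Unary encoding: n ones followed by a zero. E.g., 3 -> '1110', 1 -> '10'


Encode each number as n ones followed by a terminating 0:
  4 -> 11110 (5 bits)
  7 -> 11111110 (8 bits)
  7 -> 11111110 (8 bits)
Total length = 5 + 8 + 8 = 21 bits.

Unary([4, 7, 7]) = 111101111111011111110 (21 bits)


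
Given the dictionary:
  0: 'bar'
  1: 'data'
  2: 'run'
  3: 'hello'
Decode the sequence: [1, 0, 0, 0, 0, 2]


Look up each index in the dictionary:
  1 -> 'data'
  0 -> 'bar'
  0 -> 'bar'
  0 -> 'bar'
  0 -> 'bar'
  2 -> 'run'

Decoded: "data bar bar bar bar run"


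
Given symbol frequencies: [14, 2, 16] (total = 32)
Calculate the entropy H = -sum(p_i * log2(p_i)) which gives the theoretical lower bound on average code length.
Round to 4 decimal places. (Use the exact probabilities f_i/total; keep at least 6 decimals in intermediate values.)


Per-symbol terms -p_i * log2(p_i) with p_i = f_i/32:
  p = 14/32 = 0.437500: log2(p) = -1.192645, -p*log2(p) = 0.521782
  p = 2/32 = 0.062500: log2(p) = -4.000000, -p*log2(p) = 0.250000
  p = 16/32 = 0.500000: log2(p) = -1.000000, -p*log2(p) = 0.500000
H = 0.521782 + 0.250000 + 0.500000 = 1.271782

H = 1.2718 bits/symbol


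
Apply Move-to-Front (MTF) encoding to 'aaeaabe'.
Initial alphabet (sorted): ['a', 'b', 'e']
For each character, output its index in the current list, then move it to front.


MTF encoding:
'a': index 0 in ['a', 'b', 'e'] -> ['a', 'b', 'e']
'a': index 0 in ['a', 'b', 'e'] -> ['a', 'b', 'e']
'e': index 2 in ['a', 'b', 'e'] -> ['e', 'a', 'b']
'a': index 1 in ['e', 'a', 'b'] -> ['a', 'e', 'b']
'a': index 0 in ['a', 'e', 'b'] -> ['a', 'e', 'b']
'b': index 2 in ['a', 'e', 'b'] -> ['b', 'a', 'e']
'e': index 2 in ['b', 'a', 'e'] -> ['e', 'b', 'a']


Output: [0, 0, 2, 1, 0, 2, 2]


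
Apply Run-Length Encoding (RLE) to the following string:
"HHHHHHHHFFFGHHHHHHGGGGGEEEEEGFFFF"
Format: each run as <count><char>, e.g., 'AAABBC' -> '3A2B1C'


Scanning runs left to right:
  i=0: run of 'H' x 8 -> '8H'
  i=8: run of 'F' x 3 -> '3F'
  i=11: run of 'G' x 1 -> '1G'
  i=12: run of 'H' x 6 -> '6H'
  i=18: run of 'G' x 5 -> '5G'
  i=23: run of 'E' x 5 -> '5E'
  i=28: run of 'G' x 1 -> '1G'
  i=29: run of 'F' x 4 -> '4F'

RLE = 8H3F1G6H5G5E1G4F


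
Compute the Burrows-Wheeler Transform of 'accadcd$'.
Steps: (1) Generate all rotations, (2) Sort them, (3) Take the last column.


Rotations (sorted):
  0: $accadcd -> last char: d
  1: accadcd$ -> last char: $
  2: adcd$acc -> last char: c
  3: cadcd$ac -> last char: c
  4: ccadcd$a -> last char: a
  5: cd$accad -> last char: d
  6: d$accadc -> last char: c
  7: dcd$acca -> last char: a


BWT = d$ccadca


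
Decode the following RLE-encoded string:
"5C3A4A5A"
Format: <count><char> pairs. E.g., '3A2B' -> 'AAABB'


Expanding each <count><char> pair:
  5C -> 'CCCCC'
  3A -> 'AAA'
  4A -> 'AAAA'
  5A -> 'AAAAA'

Decoded = CCCCCAAAAAAAAAAAA


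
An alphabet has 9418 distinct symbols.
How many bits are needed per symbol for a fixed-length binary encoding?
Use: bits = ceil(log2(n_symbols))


log2(9418) = 13.2012
Bracket: 2^13 = 8192 < 9418 <= 2^14 = 16384
So ceil(log2(9418)) = 14

bits = ceil(log2(9418)) = ceil(13.2012) = 14 bits


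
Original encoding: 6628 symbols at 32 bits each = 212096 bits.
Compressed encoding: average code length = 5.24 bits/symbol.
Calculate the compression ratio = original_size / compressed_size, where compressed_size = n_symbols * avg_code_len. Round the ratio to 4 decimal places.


original_size = n_symbols * orig_bits = 6628 * 32 = 212096 bits
compressed_size = n_symbols * avg_code_len = 6628 * 5.24 = 34730.72 bits
ratio = original_size / compressed_size = 212096 / 34730.72 = 6.1069

Compression ratio = 6.1069


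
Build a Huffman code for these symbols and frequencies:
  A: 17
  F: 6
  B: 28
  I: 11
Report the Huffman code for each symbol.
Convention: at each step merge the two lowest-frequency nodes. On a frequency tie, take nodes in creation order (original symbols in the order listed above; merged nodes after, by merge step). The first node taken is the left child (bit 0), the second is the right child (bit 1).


Huffman tree construction:
Step 1: Merge F(6) + I(11) = 17
Step 2: Merge A(17) + (F+I)(17) = 34
Step 3: Merge B(28) + (A+(F+I))(34) = 62
Read each symbol's code off the tree from the root (left child = 0, right child = 1).

Codes:
  A: 10 (length 2)
  F: 110 (length 3)
  B: 0 (length 1)
  I: 111 (length 3)
Average code length: 113/62 = 1.8226 bits/symbol


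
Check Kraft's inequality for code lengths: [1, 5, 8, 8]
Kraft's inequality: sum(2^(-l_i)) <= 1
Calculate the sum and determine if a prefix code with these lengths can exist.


Sum = 2^(-1) + 2^(-5) + 2^(-8) + 2^(-8)
    = 0.5 + 0.03125 + 0.00390625 + 0.00390625
    = 138/256 = 0.5390625
Since 0.5390625 <= 1, Kraft's inequality IS satisfied.
A prefix code with these lengths CAN exist.

Kraft sum = 0.5390625. Satisfied.


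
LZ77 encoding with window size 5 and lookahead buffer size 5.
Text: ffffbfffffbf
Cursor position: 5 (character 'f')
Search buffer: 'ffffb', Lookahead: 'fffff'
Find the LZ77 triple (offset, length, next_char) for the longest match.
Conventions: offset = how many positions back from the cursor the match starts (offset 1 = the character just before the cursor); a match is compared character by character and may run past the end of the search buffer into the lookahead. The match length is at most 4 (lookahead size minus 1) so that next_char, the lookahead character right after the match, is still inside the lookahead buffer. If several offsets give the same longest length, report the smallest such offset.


Try each offset into the search buffer:
  offset=1 (pos 4, char 'b'): match length 0
  offset=2 (pos 3, char 'f'): match length 1
  offset=3 (pos 2, char 'f'): match length 2
  offset=4 (pos 1, char 'f'): match length 3
  offset=5 (pos 0, char 'f'): match length 4
Longest match has length 4 at offset 5.
next_char = character at position 5 + 4 = 9 -> 'f'

Best match: offset=5, length=4 (matching 'ffff' starting at position 0)
LZ77 triple: (5, 4, 'f')


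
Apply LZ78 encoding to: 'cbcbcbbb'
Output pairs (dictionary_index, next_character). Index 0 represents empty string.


LZ78 encoding steps:
Dictionary: {0: ''}
Step 1: w='' (idx 0), next='c' -> output (0, 'c'), add 'c' as idx 1
Step 2: w='' (idx 0), next='b' -> output (0, 'b'), add 'b' as idx 2
Step 3: w='c' (idx 1), next='b' -> output (1, 'b'), add 'cb' as idx 3
Step 4: w='cb' (idx 3), next='b' -> output (3, 'b'), add 'cbb' as idx 4
Step 5: w='b' (idx 2), end of input -> output (2, '')


Encoded: [(0, 'c'), (0, 'b'), (1, 'b'), (3, 'b'), (2, '')]


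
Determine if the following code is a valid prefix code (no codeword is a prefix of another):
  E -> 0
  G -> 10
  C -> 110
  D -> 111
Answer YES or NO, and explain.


Checking each pair (does one codeword prefix another?):
  E='0' vs G='10': no prefix
  E='0' vs C='110': no prefix
  E='0' vs D='111': no prefix
  G='10' vs E='0': no prefix
  G='10' vs C='110': no prefix
  G='10' vs D='111': no prefix
  C='110' vs E='0': no prefix
  C='110' vs G='10': no prefix
  C='110' vs D='111': no prefix
  D='111' vs E='0': no prefix
  D='111' vs G='10': no prefix
  D='111' vs C='110': no prefix
No violation found over all pairs.

YES -- this is a valid prefix code. No codeword is a prefix of any other codeword.


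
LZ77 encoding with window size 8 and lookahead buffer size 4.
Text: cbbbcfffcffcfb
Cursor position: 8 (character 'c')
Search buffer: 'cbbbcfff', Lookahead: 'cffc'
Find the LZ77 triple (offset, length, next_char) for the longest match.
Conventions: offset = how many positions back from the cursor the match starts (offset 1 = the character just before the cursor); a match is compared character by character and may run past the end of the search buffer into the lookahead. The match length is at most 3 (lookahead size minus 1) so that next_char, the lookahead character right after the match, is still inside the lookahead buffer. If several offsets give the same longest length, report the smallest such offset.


Try each offset into the search buffer:
  offset=1 (pos 7, char 'f'): match length 0
  offset=2 (pos 6, char 'f'): match length 0
  offset=3 (pos 5, char 'f'): match length 0
  offset=4 (pos 4, char 'c'): match length 3
  offset=5 (pos 3, char 'b'): match length 0
  offset=6 (pos 2, char 'b'): match length 0
  offset=7 (pos 1, char 'b'): match length 0
  offset=8 (pos 0, char 'c'): match length 1
Longest match has length 3 at offset 4.
next_char = character at position 8 + 3 = 11 -> 'c'

Best match: offset=4, length=3 (matching 'cff' starting at position 4)
LZ77 triple: (4, 3, 'c')


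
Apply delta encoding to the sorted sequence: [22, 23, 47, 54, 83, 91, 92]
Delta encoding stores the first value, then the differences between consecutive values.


First value: 22
Deltas:
  23 - 22 = 1
  47 - 23 = 24
  54 - 47 = 7
  83 - 54 = 29
  91 - 83 = 8
  92 - 91 = 1


Delta encoded: [22, 1, 24, 7, 29, 8, 1]


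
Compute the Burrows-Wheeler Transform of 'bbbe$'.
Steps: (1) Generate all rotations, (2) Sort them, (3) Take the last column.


Rotations (sorted):
  0: $bbbe -> last char: e
  1: bbbe$ -> last char: $
  2: bbe$b -> last char: b
  3: be$bb -> last char: b
  4: e$bbb -> last char: b


BWT = e$bbb


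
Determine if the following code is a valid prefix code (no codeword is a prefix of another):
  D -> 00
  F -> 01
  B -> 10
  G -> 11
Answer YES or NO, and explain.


Checking each pair (does one codeword prefix another?):
  D='00' vs F='01': no prefix
  D='00' vs B='10': no prefix
  D='00' vs G='11': no prefix
  F='01' vs D='00': no prefix
  F='01' vs B='10': no prefix
  F='01' vs G='11': no prefix
  B='10' vs D='00': no prefix
  B='10' vs F='01': no prefix
  B='10' vs G='11': no prefix
  G='11' vs D='00': no prefix
  G='11' vs F='01': no prefix
  G='11' vs B='10': no prefix
No violation found over all pairs.

YES -- this is a valid prefix code. No codeword is a prefix of any other codeword.


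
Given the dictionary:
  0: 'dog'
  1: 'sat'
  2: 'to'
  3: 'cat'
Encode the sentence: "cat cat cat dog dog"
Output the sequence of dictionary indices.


Look up each word in the dictionary:
  'cat' -> 3
  'cat' -> 3
  'cat' -> 3
  'dog' -> 0
  'dog' -> 0

Encoded: [3, 3, 3, 0, 0]


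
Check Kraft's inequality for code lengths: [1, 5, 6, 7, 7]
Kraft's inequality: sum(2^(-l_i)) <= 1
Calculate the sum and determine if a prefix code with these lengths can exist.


Sum = 2^(-1) + 2^(-5) + 2^(-6) + 2^(-7) + 2^(-7)
    = 0.5 + 0.03125 + 0.015625 + 0.0078125 + 0.0078125
    = 72/128 = 0.5625
Since 0.5625 <= 1, Kraft's inequality IS satisfied.
A prefix code with these lengths CAN exist.

Kraft sum = 0.5625. Satisfied.


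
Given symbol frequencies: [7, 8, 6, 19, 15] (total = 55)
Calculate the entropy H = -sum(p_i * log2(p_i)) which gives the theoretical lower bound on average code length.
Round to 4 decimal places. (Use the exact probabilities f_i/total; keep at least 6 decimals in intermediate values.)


Per-symbol terms -p_i * log2(p_i) with p_i = f_i/55:
  p = 7/55 = 0.127273: log2(p) = -2.974005, -p*log2(p) = 0.378510
  p = 8/55 = 0.145455: log2(p) = -2.781360, -p*log2(p) = 0.404561
  p = 6/55 = 0.109091: log2(p) = -3.196397, -p*log2(p) = 0.348698
  p = 19/55 = 0.345455: log2(p) = -1.533432, -p*log2(p) = 0.529731
  p = 15/55 = 0.272727: log2(p) = -1.874469, -p*log2(p) = 0.511219
H = 0.378510 + 0.404561 + 0.348698 + 0.529731 + 0.511219 = 2.172719

H = 2.1727 bits/symbol


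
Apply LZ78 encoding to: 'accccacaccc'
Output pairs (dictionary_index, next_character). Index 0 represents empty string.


LZ78 encoding steps:
Dictionary: {0: ''}
Step 1: w='' (idx 0), next='a' -> output (0, 'a'), add 'a' as idx 1
Step 2: w='' (idx 0), next='c' -> output (0, 'c'), add 'c' as idx 2
Step 3: w='c' (idx 2), next='c' -> output (2, 'c'), add 'cc' as idx 3
Step 4: w='c' (idx 2), next='a' -> output (2, 'a'), add 'ca' as idx 4
Step 5: w='ca' (idx 4), next='c' -> output (4, 'c'), add 'cac' as idx 5
Step 6: w='cc' (idx 3), end of input -> output (3, '')


Encoded: [(0, 'a'), (0, 'c'), (2, 'c'), (2, 'a'), (4, 'c'), (3, '')]


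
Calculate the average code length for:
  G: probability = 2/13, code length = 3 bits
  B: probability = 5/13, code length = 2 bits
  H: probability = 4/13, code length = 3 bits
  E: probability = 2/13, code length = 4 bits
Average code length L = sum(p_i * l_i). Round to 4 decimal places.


Weighted contributions p_i * l_i:
  G: (2/13) * 3 = 6/13
  B: (5/13) * 2 = 10/13
  H: (4/13) * 3 = 12/13
  E: (2/13) * 4 = 8/13
Sum = (6 + 10 + 12 + 8)/13 = 36/13

L = 36/13 = 2.7692 bits/symbol


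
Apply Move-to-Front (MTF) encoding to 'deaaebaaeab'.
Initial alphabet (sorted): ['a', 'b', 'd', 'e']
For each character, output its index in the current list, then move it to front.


MTF encoding:
'd': index 2 in ['a', 'b', 'd', 'e'] -> ['d', 'a', 'b', 'e']
'e': index 3 in ['d', 'a', 'b', 'e'] -> ['e', 'd', 'a', 'b']
'a': index 2 in ['e', 'd', 'a', 'b'] -> ['a', 'e', 'd', 'b']
'a': index 0 in ['a', 'e', 'd', 'b'] -> ['a', 'e', 'd', 'b']
'e': index 1 in ['a', 'e', 'd', 'b'] -> ['e', 'a', 'd', 'b']
'b': index 3 in ['e', 'a', 'd', 'b'] -> ['b', 'e', 'a', 'd']
'a': index 2 in ['b', 'e', 'a', 'd'] -> ['a', 'b', 'e', 'd']
'a': index 0 in ['a', 'b', 'e', 'd'] -> ['a', 'b', 'e', 'd']
'e': index 2 in ['a', 'b', 'e', 'd'] -> ['e', 'a', 'b', 'd']
'a': index 1 in ['e', 'a', 'b', 'd'] -> ['a', 'e', 'b', 'd']
'b': index 2 in ['a', 'e', 'b', 'd'] -> ['b', 'a', 'e', 'd']


Output: [2, 3, 2, 0, 1, 3, 2, 0, 2, 1, 2]


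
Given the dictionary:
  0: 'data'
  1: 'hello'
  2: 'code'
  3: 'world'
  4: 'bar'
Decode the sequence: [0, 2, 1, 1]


Look up each index in the dictionary:
  0 -> 'data'
  2 -> 'code'
  1 -> 'hello'
  1 -> 'hello'

Decoded: "data code hello hello"


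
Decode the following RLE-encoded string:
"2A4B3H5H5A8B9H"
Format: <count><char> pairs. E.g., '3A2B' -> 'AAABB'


Expanding each <count><char> pair:
  2A -> 'AA'
  4B -> 'BBBB'
  3H -> 'HHH'
  5H -> 'HHHHH'
  5A -> 'AAAAA'
  8B -> 'BBBBBBBB'
  9H -> 'HHHHHHHHH'

Decoded = AABBBBHHHHHHHHAAAAABBBBBBBBHHHHHHHHH


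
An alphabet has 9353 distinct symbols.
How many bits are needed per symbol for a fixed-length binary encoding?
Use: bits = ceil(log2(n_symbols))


log2(9353) = 13.1912
Bracket: 2^13 = 8192 < 9353 <= 2^14 = 16384
So ceil(log2(9353)) = 14

bits = ceil(log2(9353)) = ceil(13.1912) = 14 bits


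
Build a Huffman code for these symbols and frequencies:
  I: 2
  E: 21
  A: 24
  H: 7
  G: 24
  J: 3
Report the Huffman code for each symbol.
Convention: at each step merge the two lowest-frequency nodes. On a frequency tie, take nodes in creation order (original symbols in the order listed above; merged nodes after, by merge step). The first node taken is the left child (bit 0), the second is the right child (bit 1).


Huffman tree construction:
Step 1: Merge I(2) + J(3) = 5
Step 2: Merge (I+J)(5) + H(7) = 12
Step 3: Merge ((I+J)+H)(12) + E(21) = 33
Step 4: Merge A(24) + G(24) = 48
Step 5: Merge (((I+J)+H)+E)(33) + (A+G)(48) = 81
Read each symbol's code off the tree from the root (left child = 0, right child = 1).

Codes:
  I: 0000 (length 4)
  E: 01 (length 2)
  A: 10 (length 2)
  H: 001 (length 3)
  G: 11 (length 2)
  J: 0001 (length 4)
Average code length: 179/81 = 2.2099 bits/symbol


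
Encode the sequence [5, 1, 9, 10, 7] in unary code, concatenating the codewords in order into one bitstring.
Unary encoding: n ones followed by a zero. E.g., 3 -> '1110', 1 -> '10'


Encode each number as n ones followed by a terminating 0:
  5 -> 111110 (6 bits)
  1 -> 10 (2 bits)
  9 -> 1111111110 (10 bits)
  10 -> 11111111110 (11 bits)
  7 -> 11111110 (8 bits)
Total length = 6 + 2 + 10 + 11 + 8 = 37 bits.

Unary([5, 1, 9, 10, 7]) = 1111101011111111101111111111011111110 (37 bits)


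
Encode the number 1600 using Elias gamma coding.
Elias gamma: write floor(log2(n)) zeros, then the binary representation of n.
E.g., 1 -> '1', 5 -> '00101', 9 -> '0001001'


num_bits = floor(log2(1600)) + 1 = 11
leading_zeros = num_bits - 1 = 10
binary(1600) = 11001000000

Elias gamma(1600) = '0000000000' + '11001000000' = 000000000011001000000 (21 bits)


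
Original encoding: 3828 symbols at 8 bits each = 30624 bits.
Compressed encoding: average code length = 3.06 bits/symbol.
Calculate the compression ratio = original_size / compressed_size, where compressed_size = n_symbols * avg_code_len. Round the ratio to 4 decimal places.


original_size = n_symbols * orig_bits = 3828 * 8 = 30624 bits
compressed_size = n_symbols * avg_code_len = 3828 * 3.06 = 11713.68 bits
ratio = original_size / compressed_size = 30624 / 11713.68 = 2.6144

Compression ratio = 2.6144


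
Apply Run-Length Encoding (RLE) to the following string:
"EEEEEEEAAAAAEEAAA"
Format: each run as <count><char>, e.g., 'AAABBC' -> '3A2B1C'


Scanning runs left to right:
  i=0: run of 'E' x 7 -> '7E'
  i=7: run of 'A' x 5 -> '5A'
  i=12: run of 'E' x 2 -> '2E'
  i=14: run of 'A' x 3 -> '3A'

RLE = 7E5A2E3A


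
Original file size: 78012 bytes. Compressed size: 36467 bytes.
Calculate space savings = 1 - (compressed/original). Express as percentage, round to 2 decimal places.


ratio = compressed/original = 36467/78012 = 0.467454
savings = 1 - ratio = 1 - 0.467454 = 0.532546
as a percentage: 0.532546 * 100 = 53.25%

Space savings = 1 - 36467/78012 = 53.25%


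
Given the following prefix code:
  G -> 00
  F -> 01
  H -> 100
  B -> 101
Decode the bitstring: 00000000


Decoding step by step:
Bits 00 -> G
Bits 00 -> G
Bits 00 -> G
Bits 00 -> G


Decoded message: GGGG


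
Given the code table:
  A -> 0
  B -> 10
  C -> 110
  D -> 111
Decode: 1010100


Decoding:
10 -> B
10 -> B
10 -> B
0 -> A


Result: BBBA


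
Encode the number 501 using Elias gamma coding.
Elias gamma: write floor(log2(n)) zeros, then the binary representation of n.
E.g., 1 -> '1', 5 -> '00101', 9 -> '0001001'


num_bits = floor(log2(501)) + 1 = 9
leading_zeros = num_bits - 1 = 8
binary(501) = 111110101

Elias gamma(501) = '00000000' + '111110101' = 00000000111110101 (17 bits)


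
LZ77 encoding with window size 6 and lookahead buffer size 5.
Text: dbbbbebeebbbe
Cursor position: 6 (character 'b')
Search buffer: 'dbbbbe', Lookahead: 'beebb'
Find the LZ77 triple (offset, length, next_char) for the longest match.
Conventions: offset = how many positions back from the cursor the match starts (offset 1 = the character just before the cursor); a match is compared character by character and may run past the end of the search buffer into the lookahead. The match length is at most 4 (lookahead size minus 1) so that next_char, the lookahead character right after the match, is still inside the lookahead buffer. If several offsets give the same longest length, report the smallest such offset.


Try each offset into the search buffer:
  offset=1 (pos 5, char 'e'): match length 0
  offset=2 (pos 4, char 'b'): match length 2
  offset=3 (pos 3, char 'b'): match length 1
  offset=4 (pos 2, char 'b'): match length 1
  offset=5 (pos 1, char 'b'): match length 1
  offset=6 (pos 0, char 'd'): match length 0
Longest match has length 2 at offset 2.
next_char = character at position 6 + 2 = 8 -> 'e'

Best match: offset=2, length=2 (matching 'be' starting at position 4)
LZ77 triple: (2, 2, 'e')


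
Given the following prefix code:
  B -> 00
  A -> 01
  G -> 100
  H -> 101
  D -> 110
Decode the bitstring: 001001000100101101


Decoding step by step:
Bits 00 -> B
Bits 100 -> G
Bits 100 -> G
Bits 01 -> A
Bits 00 -> B
Bits 101 -> H
Bits 101 -> H


Decoded message: BGGABHH


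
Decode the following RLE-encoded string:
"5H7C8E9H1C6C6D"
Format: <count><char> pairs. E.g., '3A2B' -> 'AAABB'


Expanding each <count><char> pair:
  5H -> 'HHHHH'
  7C -> 'CCCCCCC'
  8E -> 'EEEEEEEE'
  9H -> 'HHHHHHHHH'
  1C -> 'C'
  6C -> 'CCCCCC'
  6D -> 'DDDDDD'

Decoded = HHHHHCCCCCCCEEEEEEEEHHHHHHHHHCCCCCCCDDDDDD


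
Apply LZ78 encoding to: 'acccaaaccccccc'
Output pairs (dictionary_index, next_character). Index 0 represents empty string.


LZ78 encoding steps:
Dictionary: {0: ''}
Step 1: w='' (idx 0), next='a' -> output (0, 'a'), add 'a' as idx 1
Step 2: w='' (idx 0), next='c' -> output (0, 'c'), add 'c' as idx 2
Step 3: w='c' (idx 2), next='c' -> output (2, 'c'), add 'cc' as idx 3
Step 4: w='a' (idx 1), next='a' -> output (1, 'a'), add 'aa' as idx 4
Step 5: w='a' (idx 1), next='c' -> output (1, 'c'), add 'ac' as idx 5
Step 6: w='cc' (idx 3), next='c' -> output (3, 'c'), add 'ccc' as idx 6
Step 7: w='ccc' (idx 6), end of input -> output (6, '')


Encoded: [(0, 'a'), (0, 'c'), (2, 'c'), (1, 'a'), (1, 'c'), (3, 'c'), (6, '')]


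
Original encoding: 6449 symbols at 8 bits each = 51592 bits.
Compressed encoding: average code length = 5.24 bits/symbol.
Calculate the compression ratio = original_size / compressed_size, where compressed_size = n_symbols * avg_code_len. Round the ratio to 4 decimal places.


original_size = n_symbols * orig_bits = 6449 * 8 = 51592 bits
compressed_size = n_symbols * avg_code_len = 6449 * 5.24 = 33792.76 bits
ratio = original_size / compressed_size = 51592 / 33792.76 = 1.5267

Compression ratio = 1.5267


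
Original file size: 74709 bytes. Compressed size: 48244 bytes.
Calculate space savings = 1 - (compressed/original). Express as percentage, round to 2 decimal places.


ratio = compressed/original = 48244/74709 = 0.645759
savings = 1 - ratio = 1 - 0.645759 = 0.354241
as a percentage: 0.354241 * 100 = 35.42%

Space savings = 1 - 48244/74709 = 35.42%


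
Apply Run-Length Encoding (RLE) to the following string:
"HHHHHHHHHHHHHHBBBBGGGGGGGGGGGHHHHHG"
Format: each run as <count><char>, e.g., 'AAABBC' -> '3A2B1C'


Scanning runs left to right:
  i=0: run of 'H' x 14 -> '14H'
  i=14: run of 'B' x 4 -> '4B'
  i=18: run of 'G' x 11 -> '11G'
  i=29: run of 'H' x 5 -> '5H'
  i=34: run of 'G' x 1 -> '1G'

RLE = 14H4B11G5H1G


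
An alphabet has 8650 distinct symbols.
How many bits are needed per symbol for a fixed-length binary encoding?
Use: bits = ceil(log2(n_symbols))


log2(8650) = 13.0785
Bracket: 2^13 = 8192 < 8650 <= 2^14 = 16384
So ceil(log2(8650)) = 14

bits = ceil(log2(8650)) = ceil(13.0785) = 14 bits


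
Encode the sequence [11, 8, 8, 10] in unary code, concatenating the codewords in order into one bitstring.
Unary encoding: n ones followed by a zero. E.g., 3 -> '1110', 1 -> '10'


Encode each number as n ones followed by a terminating 0:
  11 -> 111111111110 (12 bits)
  8 -> 111111110 (9 bits)
  8 -> 111111110 (9 bits)
  10 -> 11111111110 (11 bits)
Total length = 12 + 9 + 9 + 11 = 41 bits.

Unary([11, 8, 8, 10]) = 11111111111011111111011111111011111111110 (41 bits)


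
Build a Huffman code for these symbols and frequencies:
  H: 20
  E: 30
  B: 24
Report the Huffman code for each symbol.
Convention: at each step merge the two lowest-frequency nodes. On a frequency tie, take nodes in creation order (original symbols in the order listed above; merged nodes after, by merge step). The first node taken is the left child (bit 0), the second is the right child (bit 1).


Huffman tree construction:
Step 1: Merge H(20) + B(24) = 44
Step 2: Merge E(30) + (H+B)(44) = 74
Read each symbol's code off the tree from the root (left child = 0, right child = 1).

Codes:
  H: 10 (length 2)
  E: 0 (length 1)
  B: 11 (length 2)
Average code length: 118/74 = 1.5946 bits/symbol


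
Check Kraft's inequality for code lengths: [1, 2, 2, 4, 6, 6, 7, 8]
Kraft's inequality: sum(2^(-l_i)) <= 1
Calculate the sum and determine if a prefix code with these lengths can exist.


Sum = 2^(-1) + 2^(-2) + 2^(-2) + 2^(-4) + 2^(-6) + 2^(-6) + 2^(-7) + 2^(-8)
    = 0.5 + 0.25 + 0.25 + 0.0625 + 0.015625 + 0.015625 + 0.0078125 + 0.00390625
    = 283/256 = 1.10546875
Since 1.10546875 > 1, Kraft's inequality is NOT satisfied.
A prefix code with these lengths CANNOT exist.

Kraft sum = 1.10546875. Not satisfied.


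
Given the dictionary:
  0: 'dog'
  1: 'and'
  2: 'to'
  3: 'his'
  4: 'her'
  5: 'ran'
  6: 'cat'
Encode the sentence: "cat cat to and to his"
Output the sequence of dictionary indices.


Look up each word in the dictionary:
  'cat' -> 6
  'cat' -> 6
  'to' -> 2
  'and' -> 1
  'to' -> 2
  'his' -> 3

Encoded: [6, 6, 2, 1, 2, 3]


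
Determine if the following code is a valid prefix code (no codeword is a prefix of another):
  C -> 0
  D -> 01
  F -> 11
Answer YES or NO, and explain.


Checking each pair (does one codeword prefix another?):
  C='0' vs D='01': prefix -- VIOLATION

NO -- this is NOT a valid prefix code. C (0) is a prefix of D (01).


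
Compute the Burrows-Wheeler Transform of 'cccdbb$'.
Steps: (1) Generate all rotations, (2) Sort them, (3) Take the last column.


Rotations (sorted):
  0: $cccdbb -> last char: b
  1: b$cccdb -> last char: b
  2: bb$cccd -> last char: d
  3: cccdbb$ -> last char: $
  4: ccdbb$c -> last char: c
  5: cdbb$cc -> last char: c
  6: dbb$ccc -> last char: c


BWT = bbd$ccc


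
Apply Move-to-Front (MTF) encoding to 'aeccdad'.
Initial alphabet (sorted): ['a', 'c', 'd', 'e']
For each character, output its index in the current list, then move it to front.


MTF encoding:
'a': index 0 in ['a', 'c', 'd', 'e'] -> ['a', 'c', 'd', 'e']
'e': index 3 in ['a', 'c', 'd', 'e'] -> ['e', 'a', 'c', 'd']
'c': index 2 in ['e', 'a', 'c', 'd'] -> ['c', 'e', 'a', 'd']
'c': index 0 in ['c', 'e', 'a', 'd'] -> ['c', 'e', 'a', 'd']
'd': index 3 in ['c', 'e', 'a', 'd'] -> ['d', 'c', 'e', 'a']
'a': index 3 in ['d', 'c', 'e', 'a'] -> ['a', 'd', 'c', 'e']
'd': index 1 in ['a', 'd', 'c', 'e'] -> ['d', 'a', 'c', 'e']


Output: [0, 3, 2, 0, 3, 3, 1]


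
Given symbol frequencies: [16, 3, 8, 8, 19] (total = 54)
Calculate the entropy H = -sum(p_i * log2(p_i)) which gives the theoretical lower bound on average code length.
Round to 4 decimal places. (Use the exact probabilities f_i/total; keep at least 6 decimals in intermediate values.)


Per-symbol terms -p_i * log2(p_i) with p_i = f_i/54:
  p = 16/54 = 0.296296: log2(p) = -1.754888, -p*log2(p) = 0.519967
  p = 3/54 = 0.055556: log2(p) = -4.169925, -p*log2(p) = 0.231663
  p = 8/54 = 0.148148: log2(p) = -2.754888, -p*log2(p) = 0.408131
  p = 8/54 = 0.148148: log2(p) = -2.754888, -p*log2(p) = 0.408131
  p = 19/54 = 0.351852: log2(p) = -1.506960, -p*log2(p) = 0.530227
H = 0.519967 + 0.231663 + 0.408131 + 0.408131 + 0.530227 = 2.098119

H = 2.0981 bits/symbol


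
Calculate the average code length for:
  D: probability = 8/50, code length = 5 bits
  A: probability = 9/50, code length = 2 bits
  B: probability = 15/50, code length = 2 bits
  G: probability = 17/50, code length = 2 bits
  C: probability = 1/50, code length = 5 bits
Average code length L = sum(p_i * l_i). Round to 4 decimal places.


Weighted contributions p_i * l_i:
  D: (8/50) * 5 = 40/50
  A: (9/50) * 2 = 18/50
  B: (15/50) * 2 = 30/50
  G: (17/50) * 2 = 34/50
  C: (1/50) * 5 = 5/50
Sum = (40 + 18 + 30 + 34 + 5)/50 = 127/50

L = 127/50 = 2.5400 bits/symbol


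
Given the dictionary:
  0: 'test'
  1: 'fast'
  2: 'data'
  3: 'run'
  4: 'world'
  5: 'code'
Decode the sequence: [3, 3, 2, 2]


Look up each index in the dictionary:
  3 -> 'run'
  3 -> 'run'
  2 -> 'data'
  2 -> 'data'

Decoded: "run run data data"


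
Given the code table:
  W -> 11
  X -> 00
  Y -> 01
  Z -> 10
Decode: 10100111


Decoding:
10 -> Z
10 -> Z
01 -> Y
11 -> W


Result: ZZYW


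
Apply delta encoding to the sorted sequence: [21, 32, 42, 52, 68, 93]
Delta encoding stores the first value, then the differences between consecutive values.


First value: 21
Deltas:
  32 - 21 = 11
  42 - 32 = 10
  52 - 42 = 10
  68 - 52 = 16
  93 - 68 = 25


Delta encoded: [21, 11, 10, 10, 16, 25]


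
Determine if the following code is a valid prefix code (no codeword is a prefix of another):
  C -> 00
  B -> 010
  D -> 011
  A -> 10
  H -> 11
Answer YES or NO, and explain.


Checking each pair (does one codeword prefix another?):
  C='00' vs B='010': no prefix
  C='00' vs D='011': no prefix
  C='00' vs A='10': no prefix
  C='00' vs H='11': no prefix
  B='010' vs C='00': no prefix
  B='010' vs D='011': no prefix
  B='010' vs A='10': no prefix
  B='010' vs H='11': no prefix
  D='011' vs C='00': no prefix
  D='011' vs B='010': no prefix
  D='011' vs A='10': no prefix
  D='011' vs H='11': no prefix
  A='10' vs C='00': no prefix
  A='10' vs B='010': no prefix
  A='10' vs D='011': no prefix
  A='10' vs H='11': no prefix
  H='11' vs C='00': no prefix
  H='11' vs B='010': no prefix
  H='11' vs D='011': no prefix
  H='11' vs A='10': no prefix
No violation found over all pairs.

YES -- this is a valid prefix code. No codeword is a prefix of any other codeword.
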